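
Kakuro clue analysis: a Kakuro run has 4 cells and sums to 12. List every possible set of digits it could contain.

{1,2,3,6}; {1,2,4,5}

4 distinct digits from 1–9 sum between 10 and 30.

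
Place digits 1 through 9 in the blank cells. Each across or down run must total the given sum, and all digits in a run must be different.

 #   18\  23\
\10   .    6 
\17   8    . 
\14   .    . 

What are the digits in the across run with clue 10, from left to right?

17 in 2 cells must be {8,9}; 23 in 3 cells must be {6,8,9}.
R1C1 = 10 − 6 = 4 completes the 10 across.
R2C2 = 17 − 8 = 9 completes the 17 across.
R3C1 = 18 − 12 = 6 completes the 18 down.
R3C2 = 14 − 6 = 8 completes the 14 across.

4 6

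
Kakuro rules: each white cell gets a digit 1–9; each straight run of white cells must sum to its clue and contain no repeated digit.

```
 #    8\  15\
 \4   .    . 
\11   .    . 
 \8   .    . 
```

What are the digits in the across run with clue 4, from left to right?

1, 3

4 in 2 cells must be {1,3}.
Nothing is forced directly, so branch on R1C1, whose candidates are 1 or 3. If R1C1 = 3: that forces R1C2 = 1, R2C1 = 4, after which R2C2 would have to be in {7} for the 11 across but in {5,6,8,9} for the 15 down — contradiction. So R1C1 = 1.
R1C2 = 4 − 1 = 3 completes the 4 across.
Nothing is forced directly, so branch on R3C2, whose candidates are 5 or 7. If R3C2 = 7: that forces R2C2 = 5, after which R3C1 would have to be in {1} for the 8 across but in {2,3,4,5} for the 8 down — contradiction. So R3C2 = 5.
R2C2 = 15 − 8 = 7 completes the 15 down.
R3C1 = 8 − 5 = 3 completes the 8 across.
R2C1 = 11 − 7 = 4 completes the 11 across.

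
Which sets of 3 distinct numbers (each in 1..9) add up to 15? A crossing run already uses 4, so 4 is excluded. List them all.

3 distinct digits from 1–9 sum between 6 and 24.
Dropping sets that contain 4.

{1,5,9}; {1,6,8}; {2,5,8}; {2,6,7}; {3,5,7}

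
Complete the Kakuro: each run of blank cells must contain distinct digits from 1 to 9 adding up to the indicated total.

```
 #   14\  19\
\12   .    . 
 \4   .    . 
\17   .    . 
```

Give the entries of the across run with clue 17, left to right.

8 9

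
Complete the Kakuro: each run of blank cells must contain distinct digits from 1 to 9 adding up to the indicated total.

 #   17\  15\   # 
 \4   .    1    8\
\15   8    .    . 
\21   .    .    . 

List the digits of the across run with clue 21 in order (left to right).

6, 8, 7

4 in 2 cells must be {1,3}.
R1C1 = 4 − 1 = 3 completes the 4 across.
R3C1 = 17 − 11 = 6 completes the 17 down.
R3C2 = 8: the only remaining digit allowed by both the 21 across and the 15 down.
R3C3 = 21 − 14 = 7 completes the 21 across.
R2C2 = 15 − 9 = 6 completes the 15 down.
R2C3 = 15 − 14 = 1 completes the 15 across.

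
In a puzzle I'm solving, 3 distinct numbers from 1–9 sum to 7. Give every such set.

{1,2,4}

3 distinct digits from 1–9 sum between 6 and 24.
Only one set works: {1,2,4}.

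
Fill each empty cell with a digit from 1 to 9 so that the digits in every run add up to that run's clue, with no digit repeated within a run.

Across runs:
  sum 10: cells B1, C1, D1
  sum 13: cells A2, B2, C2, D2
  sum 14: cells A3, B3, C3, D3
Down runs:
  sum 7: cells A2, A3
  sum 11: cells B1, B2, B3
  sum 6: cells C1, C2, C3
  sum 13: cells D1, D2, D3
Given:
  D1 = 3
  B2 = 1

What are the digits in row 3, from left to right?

1 4 3 6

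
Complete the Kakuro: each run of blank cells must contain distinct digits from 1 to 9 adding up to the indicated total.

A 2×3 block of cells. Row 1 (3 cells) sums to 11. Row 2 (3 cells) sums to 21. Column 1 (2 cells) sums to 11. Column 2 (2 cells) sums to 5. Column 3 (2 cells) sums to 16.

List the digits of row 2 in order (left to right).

16 in 2 cells must be {7,9}.
The 11 across and the 16 down share only 7, so (1,3) = 7.
The 21 across and the 5 down share only 4, so (2,2) = 4.
(2,3) = 16 − 7 = 9 completes the 16 down.
(1,1) = 3: the only remaining digit allowed by both the 11 across and the 11 down.
(1,2) = 11 − 10 = 1 completes the 11 across.
(2,1) = 21 − 13 = 8 completes the 21 across.

8, 4, 9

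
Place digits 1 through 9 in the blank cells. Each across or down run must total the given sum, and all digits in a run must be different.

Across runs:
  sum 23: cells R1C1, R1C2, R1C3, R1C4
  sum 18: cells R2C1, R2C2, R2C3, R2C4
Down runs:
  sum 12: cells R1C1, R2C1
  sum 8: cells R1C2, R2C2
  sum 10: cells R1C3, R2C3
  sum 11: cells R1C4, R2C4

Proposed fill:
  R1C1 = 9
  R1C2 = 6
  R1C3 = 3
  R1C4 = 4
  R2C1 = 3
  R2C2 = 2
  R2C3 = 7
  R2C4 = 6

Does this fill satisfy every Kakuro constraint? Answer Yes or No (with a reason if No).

No — the down run R1C4–R2C4 sums to 10, not 11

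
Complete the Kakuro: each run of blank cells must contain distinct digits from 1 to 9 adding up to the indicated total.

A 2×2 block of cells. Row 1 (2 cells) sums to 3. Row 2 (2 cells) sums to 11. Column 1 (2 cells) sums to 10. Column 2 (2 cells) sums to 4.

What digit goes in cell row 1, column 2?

3 in 2 cells must be {1,2}; 4 in 2 cells must be {1,3}.
The 3 across and the 4 down share only 1, so (1,2) = 1.
(2,2) = 4 − 1 = 3 completes the 4 down.
(1,1) = 3 − 1 = 2 completes the 3 across.
(2,1) = 11 − 3 = 8 completes the 11 across.

1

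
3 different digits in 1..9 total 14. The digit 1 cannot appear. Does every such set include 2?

No

Counterexample: {3,4,7} sums to 14 under that restriction without using 2.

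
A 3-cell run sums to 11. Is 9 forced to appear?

No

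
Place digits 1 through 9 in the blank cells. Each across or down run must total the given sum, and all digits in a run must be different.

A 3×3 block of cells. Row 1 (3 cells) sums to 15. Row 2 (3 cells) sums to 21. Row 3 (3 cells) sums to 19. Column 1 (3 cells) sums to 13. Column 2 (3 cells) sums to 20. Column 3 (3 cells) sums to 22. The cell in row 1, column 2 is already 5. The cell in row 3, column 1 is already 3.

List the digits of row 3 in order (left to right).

3, 7, 9

Nothing is forced directly, so branch on (3,3), whose candidates are 7 or 9. If (3,3) = 7: that forces (3,2) = 9, (2,2) = 6, after which (2,3) would have to be in {7,8} for the 21 across but in {6,9} for the 22 down — contradiction. So (3,3) = 9.
(3,2) = 19 − 12 = 7 completes the 19 across.
(2,2) = 20 − 12 = 8 completes the 20 down.
No cell is forced outright now. (2,3) can only be 6 or 7 (the digits allowed by both its 21 across and its 22 down). If (2,3) = 6: that forces (1,3) = 7, after which (2,1) would have to be in {7} for the 21 across but in {1,2,4,6,8,9} for the 13 down — contradiction. So (2,3) = 7.
(1,3) = 22 − 16 = 6 completes the 22 down.
(2,1) = 21 − 15 = 6 completes the 21 across.
(1,1) = 15 − 11 = 4 completes the 15 across.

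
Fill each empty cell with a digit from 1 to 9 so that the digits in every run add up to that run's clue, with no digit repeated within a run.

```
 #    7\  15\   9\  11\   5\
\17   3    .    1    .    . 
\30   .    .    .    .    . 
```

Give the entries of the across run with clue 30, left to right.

R2C1 = 7 − 3 = 4 completes the 7 down.
R2C3 = 9 − 1 = 8 completes the 9 down.
No cell is forced outright now. R1C2 can only be 6 or 7 (the digits allowed by both its 17 across and its 15 down). If R1C2 = 7: then R2C2 would have to be in {2,3,5,6,7,9} for the 30 across but in {8} for the 15 down — contradiction. So R1C2 = 6.
R1C5 = 2: the only remaining digit allowed by both the 17 across and the 5 down.
R2C2 = 15 − 6 = 9 completes the 15 down.
R2C5 = 5 − 2 = 3 completes the 5 down.
R1C4 = 17 − 12 = 5 completes the 17 across.
R2C4 = 30 − 24 = 6 completes the 30 across.

4 9 8 6 3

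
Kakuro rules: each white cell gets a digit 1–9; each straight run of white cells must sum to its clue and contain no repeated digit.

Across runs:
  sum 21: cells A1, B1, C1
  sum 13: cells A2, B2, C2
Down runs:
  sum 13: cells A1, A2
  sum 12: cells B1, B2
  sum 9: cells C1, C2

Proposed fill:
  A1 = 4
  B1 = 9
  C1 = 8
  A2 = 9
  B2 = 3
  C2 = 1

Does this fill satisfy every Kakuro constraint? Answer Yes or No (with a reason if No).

Yes

Across: 4+9+8=21; 9+3+1=13. Down: 4+9=13; 9+3=12; 8+1=9. No digit repeats within any run.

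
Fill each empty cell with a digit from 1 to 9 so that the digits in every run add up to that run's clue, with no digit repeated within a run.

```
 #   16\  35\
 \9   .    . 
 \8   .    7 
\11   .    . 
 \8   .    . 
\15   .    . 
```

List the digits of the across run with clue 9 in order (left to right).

16 in 5 cells must be {1,2,3,4,6}; 35 in 5 cells must be {5,6,7,8,9}.
R2C1 = 8 − 7 = 1 completes the 8 across.
Given what's placed, R5C1 must be 6 to fit the 15 across and 16 down.
R5C2 = 15 − 6 = 9 completes the 15 across.
Nothing is forced directly, so branch on R3C1, whose candidates are 2 or 3 or 4. If R3C1 = 2: then R3C2 would have to be in {9} for the 11 across but in {5,6,8} for the 35 down — contradiction. If R3C1 = 4: then R3C2 would have to be in {7} for the 11 across but in {5,6,8} for the 35 down — contradiction. So R3C1 = 3.
R3C2 = 11 − 3 = 8 completes the 11 across.
Given what's placed, R4C1 must be 2 to fit the 8 across and 16 down.
R4C2 = 8 − 2 = 6 completes the 8 across.
R1C1 = 16 − 12 = 4 completes the 16 down.
R1C2 = 9 − 4 = 5 completes the 9 across.

4 5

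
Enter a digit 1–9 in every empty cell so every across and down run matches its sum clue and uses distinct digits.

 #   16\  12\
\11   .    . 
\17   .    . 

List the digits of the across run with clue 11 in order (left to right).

7 4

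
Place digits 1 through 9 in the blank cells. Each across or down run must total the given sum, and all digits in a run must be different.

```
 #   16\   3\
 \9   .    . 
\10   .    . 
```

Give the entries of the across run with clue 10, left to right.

16 in 2 cells must be {7,9}; 3 in 2 cells must be {1,2}.
The 9 across and the 16 down share only 7, so R1C1 = 7.
R1C2 = 9 − 7 = 2 completes the 9 across.
R2C1 = 16 − 7 = 9 completes the 16 down.
R2C2 = 10 − 9 = 1 completes the 10 across.

9 1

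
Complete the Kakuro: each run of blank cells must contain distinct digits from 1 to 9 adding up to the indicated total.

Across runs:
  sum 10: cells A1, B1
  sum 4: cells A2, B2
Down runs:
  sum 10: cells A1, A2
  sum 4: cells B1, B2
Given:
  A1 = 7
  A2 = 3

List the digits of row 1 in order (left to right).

4 in 2 cells must be {1,3}.
B1 = 10 − 7 = 3 completes the 10 across.
B2 = 4 − 3 = 1 completes the 4 across.

7 3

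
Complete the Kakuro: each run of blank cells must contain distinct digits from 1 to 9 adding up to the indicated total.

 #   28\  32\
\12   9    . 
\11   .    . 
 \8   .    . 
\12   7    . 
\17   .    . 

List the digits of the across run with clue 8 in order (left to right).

17 in 2 cells must be {8,9}.
R1C2 = 12 − 9 = 3 completes the 12 across.
R4C2 = 12 − 7 = 5 completes the 12 across.
Given what's placed, R5C1 must be 8 to fit the 17 across and 28 down.
R5C2 = 17 − 8 = 9 completes the 17 across.
Given what's placed, R2C1 must be 3 to fit the 11 across and 28 down.
R2C2 = 11 − 3 = 8 completes the 11 across.
R3C1 = 28 − 27 = 1 completes the 28 down.
R3C2 = 8 − 1 = 7 completes the 8 across.

1 7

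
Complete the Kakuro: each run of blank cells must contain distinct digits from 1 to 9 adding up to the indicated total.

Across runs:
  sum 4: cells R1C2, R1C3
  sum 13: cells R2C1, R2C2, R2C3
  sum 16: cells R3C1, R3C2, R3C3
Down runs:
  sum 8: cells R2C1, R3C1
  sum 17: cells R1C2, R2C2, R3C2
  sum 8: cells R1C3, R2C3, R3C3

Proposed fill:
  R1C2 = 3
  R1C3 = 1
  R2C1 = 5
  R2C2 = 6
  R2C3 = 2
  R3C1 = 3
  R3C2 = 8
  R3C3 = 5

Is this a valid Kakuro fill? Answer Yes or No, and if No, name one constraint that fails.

Across: 3+1=4; 5+6+2=13; 3+8+5=16. Down: 5+3=8; 3+6+8=17; 1+2+5=8. No digit repeats within any run.

Yes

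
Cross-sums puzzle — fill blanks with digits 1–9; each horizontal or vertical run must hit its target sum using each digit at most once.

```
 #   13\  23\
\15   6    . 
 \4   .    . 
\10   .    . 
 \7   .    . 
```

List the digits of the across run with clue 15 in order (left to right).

4 in 2 cells must be {1,3}.
R1C2 = 15 − 6 = 9 completes the 15 across.
R2C1 = 1: the only remaining digit allowed by both the 4 across and the 13 down.
R2C2 = 4 − 1 = 3 completes the 4 across.
Nothing is forced directly, so branch on R3C1, whose candidates are 2 or 4. If R3C1 = 2: then R3C2 would have to be in {8} for the 10 across but in {4,5,6,7} for the 23 down — contradiction. So R3C1 = 4.
R3C2 = 10 − 4 = 6 completes the 10 across.
R4C1 = 13 − 11 = 2 completes the 13 down.
R4C2 = 7 − 2 = 5 completes the 7 across.

6, 9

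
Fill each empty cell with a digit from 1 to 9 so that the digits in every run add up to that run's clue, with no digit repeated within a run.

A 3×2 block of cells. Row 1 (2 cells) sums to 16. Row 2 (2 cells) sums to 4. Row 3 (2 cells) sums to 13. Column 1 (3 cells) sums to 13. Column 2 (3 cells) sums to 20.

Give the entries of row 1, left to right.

16 in 2 cells must be {7,9}; 4 in 2 cells must be {1,3}.
The 4 across and the 20 down share only 3, so (2,2) = 3.
Given what's placed, (1,2) must be 9 to fit the 16 across and 20 down.
(2,1) = 4 − 3 = 1 completes the 4 across.
(3,2) = 20 − 12 = 8 completes the 20 down.
(1,1) = 16 − 9 = 7 completes the 16 across.
(3,1) = 13 − 8 = 5 completes the 13 across.

7, 9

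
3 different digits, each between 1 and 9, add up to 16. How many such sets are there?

8

3 distinct digits from 1–9 sum between 6 and 24.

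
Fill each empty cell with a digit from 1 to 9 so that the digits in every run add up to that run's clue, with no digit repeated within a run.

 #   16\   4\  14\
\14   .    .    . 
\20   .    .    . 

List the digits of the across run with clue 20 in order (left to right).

16 in 2 cells must be {7,9}; 4 in 2 cells must be {1,3}.
The 20 across and the 4 down share only 3, so R2C2 = 3.
R1C2 = 4 − 3 = 1 completes the 4 down.
Given what's placed, R2C1 must be 9 to fit the 20 across and 16 down.
R2C3 = 20 − 12 = 8 completes the 20 across.
R1C1 = 16 − 9 = 7 completes the 16 down.
R1C3 = 14 − 8 = 6 completes the 14 across.

9 3 8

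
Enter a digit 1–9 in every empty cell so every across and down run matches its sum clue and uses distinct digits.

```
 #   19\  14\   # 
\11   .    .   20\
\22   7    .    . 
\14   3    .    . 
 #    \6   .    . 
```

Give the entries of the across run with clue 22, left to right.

R1C1 = 19 − 10 = 9 completes the 19 down.
R1C2 = 11 − 9 = 2 completes the 11 across.
R2C2 = 6: the only remaining digit allowed by both the 22 across and the 14 down.
R2C3 = 22 − 13 = 9 completes the 22 across.
Given what's placed, R3C2 must be 5 to fit the 14 across and 14 down.
R3C3 = 14 − 8 = 6 completes the 14 across.
R4C2 = 14 − 13 = 1 completes the 14 down.
R4C3 = 6 − 1 = 5 completes the 6 across.

7, 6, 9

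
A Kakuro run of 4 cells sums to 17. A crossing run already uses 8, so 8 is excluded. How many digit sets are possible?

4 distinct digits from 1–9 sum between 10 and 30.
Dropping sets that contain 8.
Enumerating: {1,2,5,9}, {1,3,4,9}, {1,3,6,7}, {1,4,5,7}, {2,3,5,7}, {2,4,5,6}.

6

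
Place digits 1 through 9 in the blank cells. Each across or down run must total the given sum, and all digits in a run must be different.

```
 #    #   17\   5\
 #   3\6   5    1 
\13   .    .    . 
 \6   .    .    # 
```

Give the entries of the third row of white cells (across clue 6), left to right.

3 in 2 cells must be {1,2}.
R2C3 = 5 − 1 = 4 completes the 5 down.
Given what's placed, R3C2 must be 4 to fit the 6 across and 17 down.
R2C2 = 17 − 9 = 8 completes the 17 down.
R3C1 = 6 − 4 = 2 completes the 6 across.
R2C1 = 13 − 12 = 1 completes the 13 across.

2, 4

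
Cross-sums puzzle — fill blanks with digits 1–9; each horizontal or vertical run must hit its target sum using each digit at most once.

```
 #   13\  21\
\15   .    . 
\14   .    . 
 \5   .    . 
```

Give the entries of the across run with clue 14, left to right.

5, 9

The 5 across and the 21 down share only 4, so R3C2 = 4.
R3C1 = 5 − 4 = 1 completes the 5 across.
Nothing is forced directly, so branch on R1C2, whose candidates are 8 or 9. If R1C2 = 9: then R1C1 would have to be in {6} for the 15 across but in {3,4,5,7,8,9} for the 13 down — contradiction. So R1C2 = 8.
R1C1 = 15 − 8 = 7 completes the 15 across.
R2C1 = 13 − 8 = 5 completes the 13 down.
R2C2 = 14 − 5 = 9 completes the 14 across.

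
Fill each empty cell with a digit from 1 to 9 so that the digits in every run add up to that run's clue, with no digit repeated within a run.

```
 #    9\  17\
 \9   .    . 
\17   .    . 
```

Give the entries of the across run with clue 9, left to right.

17 in 2 cells must be {8,9}.
The 9 across and the 17 down share only 8, so R1C2 = 8.
The 17 across and the 9 down share only 8, so R2C1 = 8.
R2C2 = 17 − 8 = 9 completes the 17 across.
R1C1 = 9 − 8 = 1 completes the 9 across.

1, 8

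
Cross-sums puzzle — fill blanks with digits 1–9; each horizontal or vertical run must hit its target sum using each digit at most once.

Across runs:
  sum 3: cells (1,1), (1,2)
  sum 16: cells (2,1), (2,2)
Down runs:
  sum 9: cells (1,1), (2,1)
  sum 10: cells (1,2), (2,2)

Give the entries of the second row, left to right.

7 9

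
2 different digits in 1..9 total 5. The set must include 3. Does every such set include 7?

No

The only way to make 5 from 2 distinct digits under that restriction is {2,3}, which does not contain 7.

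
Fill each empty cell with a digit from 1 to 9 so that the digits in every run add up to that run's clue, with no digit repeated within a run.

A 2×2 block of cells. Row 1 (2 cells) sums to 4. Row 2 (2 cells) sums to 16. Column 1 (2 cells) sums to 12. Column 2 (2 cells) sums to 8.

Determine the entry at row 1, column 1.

3

4 in 2 cells must be {1,3}; 16 in 2 cells must be {7,9}.
The 4 across and the 12 down share only 3, so (1,1) = 3.
(1,2) = 4 − 3 = 1 completes the 4 across.
(2,1) = 12 − 3 = 9 completes the 12 down.
(2,2) = 16 − 9 = 7 completes the 16 across.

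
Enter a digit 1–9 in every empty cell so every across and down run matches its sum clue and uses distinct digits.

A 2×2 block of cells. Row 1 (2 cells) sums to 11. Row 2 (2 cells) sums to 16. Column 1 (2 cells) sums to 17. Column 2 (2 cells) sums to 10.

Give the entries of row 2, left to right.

9, 7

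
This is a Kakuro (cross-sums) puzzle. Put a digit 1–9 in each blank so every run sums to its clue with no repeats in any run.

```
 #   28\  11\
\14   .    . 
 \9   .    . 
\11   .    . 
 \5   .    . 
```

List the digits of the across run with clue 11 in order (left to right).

8 3

11 in 4 cells must be {1,2,3,5}.
Only 5 fits R1C2 under both its across sum 14 and down sum 11.
The 5 across and the 28 down share only 4, so R4C1 = 4.
R4C2 = 5 − 4 = 1 completes the 5 across.
R1C1 = 14 − 5 = 9 completes the 14 across.
No cell is forced outright now. R2C1 can only be 7 or 8 (the digits allowed by both its 9 across and its 28 down). If R2C1 = 8: then R2C2 would have to be in {1} for the 9 across but in {2,3} for the 11 down — contradiction. So R2C1 = 7.
R2C2 = 9 − 7 = 2 completes the 9 across.
R3C1 = 28 − 20 = 8 completes the 28 down.
R3C2 = 11 − 8 = 3 completes the 11 across.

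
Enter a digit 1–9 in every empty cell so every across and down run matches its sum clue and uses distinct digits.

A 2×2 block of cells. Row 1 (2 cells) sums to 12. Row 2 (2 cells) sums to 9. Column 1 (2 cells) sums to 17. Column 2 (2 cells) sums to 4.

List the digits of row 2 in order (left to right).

17 in 2 cells must be {8,9}; 4 in 2 cells must be {1,3}.
The 12 across and the 4 down share only 3, so (1,2) = 3.
The 9 across and the 17 down share only 8, so (2,1) = 8.
(2,2) = 9 − 8 = 1 completes the 9 across.
(1,1) = 12 − 3 = 9 completes the 12 across.

8 1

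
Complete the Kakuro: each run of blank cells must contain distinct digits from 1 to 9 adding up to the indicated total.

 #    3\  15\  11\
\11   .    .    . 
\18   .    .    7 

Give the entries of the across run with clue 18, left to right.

3 in 2 cells must be {1,2}.
R1C3 = 11 − 7 = 4 completes the 11 down.
Given what's placed, R2C1 must be 2 to fit the 18 across and 3 down.
R2C2 = 18 − 9 = 9 completes the 18 across.
R1C1 = 3 − 2 = 1 completes the 3 down.
R1C2 = 11 − 5 = 6 completes the 11 across.

2, 9, 7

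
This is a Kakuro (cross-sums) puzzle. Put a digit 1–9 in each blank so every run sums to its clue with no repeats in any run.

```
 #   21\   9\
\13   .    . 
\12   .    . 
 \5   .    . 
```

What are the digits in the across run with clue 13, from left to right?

8, 5

The 5 across and the 21 down share only 4, so R3C1 = 4.
R3C2 = 5 − 4 = 1 completes the 5 across.
Nothing is forced directly, so branch on R1C1, whose candidates are 8 or 9. If R1C1 = 9: then R1C2 would have to be in {4} for the 13 across but in {2,3,5,6} for the 9 down — contradiction. So R1C1 = 8.
R1C2 = 13 − 8 = 5 completes the 13 across.
R2C1 = 21 − 12 = 9 completes the 21 down.
R2C2 = 12 − 9 = 3 completes the 12 across.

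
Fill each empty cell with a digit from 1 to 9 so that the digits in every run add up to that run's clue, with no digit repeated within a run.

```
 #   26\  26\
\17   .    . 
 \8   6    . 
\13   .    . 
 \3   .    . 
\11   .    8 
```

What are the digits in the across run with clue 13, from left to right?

17 in 2 cells must be {8,9}; 3 in 2 cells must be {1,2}.
R1C2 = 9: the only remaining digit allowed by both the 17 across and the 26 down.
R2C2 = 8 − 6 = 2 completes the 8 across.
Given what's placed, R4C2 must be 1 to fit the 3 across and 26 down.
R5C1 = 11 − 8 = 3 completes the 11 across.
R1C1 = 17 − 9 = 8 completes the 17 across.
R3C2 = 26 − 20 = 6 completes the 26 down.
R4C1 = 3 − 1 = 2 completes the 3 across.
R3C1 = 13 − 6 = 7 completes the 13 across.

7 6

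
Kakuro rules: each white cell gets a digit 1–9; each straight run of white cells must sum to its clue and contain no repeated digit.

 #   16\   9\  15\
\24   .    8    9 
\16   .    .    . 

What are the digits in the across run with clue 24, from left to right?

24 in 3 cells must be {7,8,9}; 16 in 2 cells must be {7,9}.
R1C1 = 24 − 17 = 7 completes the 24 across.
R2C1 = 16 − 7 = 9 completes the 16 down.
R2C2 = 9 − 8 = 1 completes the 9 down.
R2C3 = 16 − 10 = 6 completes the 16 across.

7 8 9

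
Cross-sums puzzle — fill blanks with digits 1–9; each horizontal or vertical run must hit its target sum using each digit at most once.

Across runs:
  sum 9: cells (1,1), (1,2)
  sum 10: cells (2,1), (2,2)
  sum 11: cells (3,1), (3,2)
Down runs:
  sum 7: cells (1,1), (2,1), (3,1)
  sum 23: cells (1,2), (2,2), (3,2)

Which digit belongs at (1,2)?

8

7 in 3 cells must be {1,2,4}; 23 in 3 cells must be {6,8,9}.
Nothing is forced directly, so branch on (1,2), whose candidates are 6 or 8. If (1,2) = 6: then (1,1) would have to be in {3} for the 9 across but in {1,2,4} for the 7 down — contradiction. So (1,2) = 8.
(1,1) = 9 − 8 = 1 completes the 9 across.
Nothing is forced directly, so branch on (2,1), whose candidates are 2 or 4. If (2,1) = 2: then (2,2) would have to be in {8} for the 10 across but in {6,9} for the 23 down — contradiction. So (2,1) = 4.
(2,2) = 10 − 4 = 6 completes the 10 across.
(3,1) = 7 − 5 = 2 completes the 7 down.
(3,2) = 11 − 2 = 9 completes the 11 across.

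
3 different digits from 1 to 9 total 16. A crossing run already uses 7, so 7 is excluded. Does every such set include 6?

No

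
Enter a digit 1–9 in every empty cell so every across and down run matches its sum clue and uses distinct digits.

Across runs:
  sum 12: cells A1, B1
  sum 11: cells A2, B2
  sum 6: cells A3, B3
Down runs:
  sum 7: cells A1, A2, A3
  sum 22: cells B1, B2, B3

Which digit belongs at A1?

4

7 in 3 cells must be {1,2,4}.
The 12 across and the 7 down share only 4, so A1 = 4.
B1 = 12 − 4 = 8 completes the 12 across.
Given what's placed, A2 must be 2 to fit the 11 across and 7 down.
B2 = 11 − 2 = 9 completes the 11 across.
A3 = 7 − 6 = 1 completes the 7 down.
B3 = 6 − 1 = 5 completes the 6 across.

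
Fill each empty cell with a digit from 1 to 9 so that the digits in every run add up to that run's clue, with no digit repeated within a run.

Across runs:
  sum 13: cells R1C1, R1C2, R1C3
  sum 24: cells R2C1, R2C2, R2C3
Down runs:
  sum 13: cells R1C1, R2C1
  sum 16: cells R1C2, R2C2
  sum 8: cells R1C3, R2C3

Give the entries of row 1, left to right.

5 7 1

24 in 3 cells must be {7,8,9}; 16 in 2 cells must be {7,9}.
The 24 across and the 8 down share only 7, so R2C3 = 7.
R1C3 = 8 − 7 = 1 completes the 8 down.
Given what's placed, R2C2 must be 9 to fit the 24 across and 16 down.
R1C2 = 16 − 9 = 7 completes the 16 down.
R2C1 = 24 − 16 = 8 completes the 24 across.
R1C1 = 13 − 8 = 5 completes the 13 across.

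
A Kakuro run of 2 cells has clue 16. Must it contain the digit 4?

The only way to make 16 from 2 distinct digits is {7,9}, which does not contain 4.

No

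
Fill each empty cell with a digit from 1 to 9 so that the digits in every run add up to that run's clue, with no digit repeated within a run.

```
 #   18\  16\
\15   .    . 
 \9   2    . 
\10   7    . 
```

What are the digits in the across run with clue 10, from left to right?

R1C1 = 18 − 9 = 9 completes the 18 down.
R1C2 = 15 − 9 = 6 completes the 15 across.
R2C2 = 9 − 2 = 7 completes the 9 across.
R3C2 = 10 − 7 = 3 completes the 10 across.

7 3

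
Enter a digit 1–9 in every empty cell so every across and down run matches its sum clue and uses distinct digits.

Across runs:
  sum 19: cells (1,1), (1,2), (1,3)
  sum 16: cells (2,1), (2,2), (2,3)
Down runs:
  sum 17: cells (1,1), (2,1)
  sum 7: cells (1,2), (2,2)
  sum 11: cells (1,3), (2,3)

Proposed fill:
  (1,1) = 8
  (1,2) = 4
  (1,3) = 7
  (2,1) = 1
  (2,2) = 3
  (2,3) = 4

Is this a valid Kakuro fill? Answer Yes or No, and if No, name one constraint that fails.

No — the across run (2,1)–(2,3) sums to 8, not 16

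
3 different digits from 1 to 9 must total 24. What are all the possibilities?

3 distinct digits from 1–9 sum between 6 and 24.
Only one set works: {7,8,9}.

{7,8,9}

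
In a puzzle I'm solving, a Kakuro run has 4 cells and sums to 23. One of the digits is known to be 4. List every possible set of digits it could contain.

{2,4,8,9}; {3,4,7,9}; {4,5,6,8}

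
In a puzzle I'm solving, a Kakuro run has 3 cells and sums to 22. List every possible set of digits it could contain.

3 distinct digits from 1–9 sum between 6 and 24.

{5,8,9}; {6,7,9}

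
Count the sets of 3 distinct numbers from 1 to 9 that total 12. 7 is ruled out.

3 distinct digits from 1–9 sum between 6 and 24.
Dropping sets that contain 7.
Enumerating: {1,2,9}, {1,3,8}, {1,5,6}, {2,4,6}, {3,4,5}.

5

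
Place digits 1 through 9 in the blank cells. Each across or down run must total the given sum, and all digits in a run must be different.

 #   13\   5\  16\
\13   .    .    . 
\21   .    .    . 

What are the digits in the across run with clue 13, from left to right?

16 in 2 cells must be {7,9}.
The 21 across and the 5 down share only 4, so R2C2 = 4.
Given what's placed, R2C3 must be 9 to fit the 21 across and 16 down.
R1C2 = 5 − 4 = 1 completes the 5 down.
R1C3 = 16 − 9 = 7 completes the 16 down.
R2C1 = 21 − 13 = 8 completes the 21 across.
R1C1 = 13 − 8 = 5 completes the 13 across.

5 1 7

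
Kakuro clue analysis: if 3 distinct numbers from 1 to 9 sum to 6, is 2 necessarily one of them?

Yes

The only way to make 6 from 3 distinct digits is {1,2,3}, which contains 2.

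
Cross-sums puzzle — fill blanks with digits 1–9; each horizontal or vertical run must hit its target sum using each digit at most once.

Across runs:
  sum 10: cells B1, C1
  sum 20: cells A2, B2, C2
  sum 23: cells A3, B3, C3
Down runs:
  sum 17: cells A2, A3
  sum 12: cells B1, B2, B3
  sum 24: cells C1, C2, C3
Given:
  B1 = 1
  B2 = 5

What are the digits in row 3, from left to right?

9 6 8

23 in 3 cells must be {6,8,9}; 17 in 2 cells must be {8,9}; 24 in 3 cells must be {7,8,9}.
C1 = 10 − 1 = 9 completes the 10 across.
B3 = 12 − 6 = 6 completes the 12 down.
Given what's placed, C3 must be 8 to fit the 23 across and 24 down.
C2 = 24 − 17 = 7 completes the 24 down.
A3 = 23 − 14 = 9 completes the 23 across.
A2 = 20 − 12 = 8 completes the 20 across.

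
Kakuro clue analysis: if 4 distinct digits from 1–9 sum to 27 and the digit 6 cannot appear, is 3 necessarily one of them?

Yes

The only way to make 27 from 4 distinct digits under that restriction is {3,7,8,9}, which contains 3.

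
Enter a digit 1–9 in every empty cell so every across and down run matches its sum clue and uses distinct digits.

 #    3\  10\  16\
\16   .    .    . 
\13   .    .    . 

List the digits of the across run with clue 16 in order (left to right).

1 6 9

3 in 2 cells must be {1,2}; 16 in 2 cells must be {7,9}.
Nothing is forced directly, so branch on R1C1, whose candidates are 1 or 2. If R1C1 = 2: that forces R1C3 = 9, R2C1 = 1, R2C3 = 7, after which R1C2 would have to be in {5} for the 16 across but in {1,2,3,4,6,7,8,9} for the 10 down — contradiction. So R1C1 = 1.
R2C1 = 3 − 1 = 2 completes the 3 down.
Given what's placed, R2C3 must be 7 to fit the 13 across and 16 down.
R1C3 = 16 − 7 = 9 completes the 16 down.
R2C2 = 13 − 9 = 4 completes the 13 across.
R1C2 = 16 − 10 = 6 completes the 16 across.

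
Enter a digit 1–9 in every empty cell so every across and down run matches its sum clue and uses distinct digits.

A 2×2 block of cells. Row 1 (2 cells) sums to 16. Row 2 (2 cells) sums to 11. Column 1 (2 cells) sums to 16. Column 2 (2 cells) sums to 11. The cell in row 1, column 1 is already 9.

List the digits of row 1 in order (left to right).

16 in 2 cells must be {7,9}.
(1,2) = 16 − 9 = 7 completes the 16 across.
(2,1) = 16 − 9 = 7 completes the 16 down.
(2,2) = 11 − 7 = 4 completes the 11 across.

9 7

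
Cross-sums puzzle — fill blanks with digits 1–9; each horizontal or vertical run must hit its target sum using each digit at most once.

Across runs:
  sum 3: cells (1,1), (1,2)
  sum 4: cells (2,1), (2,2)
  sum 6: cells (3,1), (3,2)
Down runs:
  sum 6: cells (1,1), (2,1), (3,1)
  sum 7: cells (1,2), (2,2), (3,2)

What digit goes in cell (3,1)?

3 in 2 cells must be {1,2}; 4 in 2 cells must be {1,3}; 6 in 3 cells must be {1,2,3}.
The 4 across and the 7 down share only 1, so (2,2) = 1.
Given what's placed, (1,2) must be 2 to fit the 3 across and 7 down.
(2,1) = 4 − 1 = 3 completes the 4 across.
(3,2) = 7 − 3 = 4 completes the 7 down.
(1,1) = 3 − 2 = 1 completes the 3 across.
(3,1) = 6 − 4 = 2 completes the 6 across.

2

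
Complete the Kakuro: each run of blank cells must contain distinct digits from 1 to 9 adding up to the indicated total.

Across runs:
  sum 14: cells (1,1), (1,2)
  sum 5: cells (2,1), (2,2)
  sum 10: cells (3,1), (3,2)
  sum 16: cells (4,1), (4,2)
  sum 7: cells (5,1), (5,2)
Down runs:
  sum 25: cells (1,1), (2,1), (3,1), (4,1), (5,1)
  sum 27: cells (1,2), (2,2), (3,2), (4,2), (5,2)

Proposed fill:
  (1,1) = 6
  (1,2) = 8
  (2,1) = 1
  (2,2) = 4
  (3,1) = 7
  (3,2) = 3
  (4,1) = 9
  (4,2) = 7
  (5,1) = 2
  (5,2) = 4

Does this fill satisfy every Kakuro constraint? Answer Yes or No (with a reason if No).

No — the down run (1,2)–(5,2) sums to 26, not 27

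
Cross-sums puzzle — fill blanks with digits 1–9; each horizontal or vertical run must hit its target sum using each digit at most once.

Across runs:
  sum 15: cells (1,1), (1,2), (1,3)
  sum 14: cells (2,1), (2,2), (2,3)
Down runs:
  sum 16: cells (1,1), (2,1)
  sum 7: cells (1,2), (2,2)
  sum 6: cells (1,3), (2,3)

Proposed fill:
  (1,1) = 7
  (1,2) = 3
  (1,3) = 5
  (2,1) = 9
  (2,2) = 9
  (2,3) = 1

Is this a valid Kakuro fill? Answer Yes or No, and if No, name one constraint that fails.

No — the down run (1,2)–(2,2) sums to 12, not 7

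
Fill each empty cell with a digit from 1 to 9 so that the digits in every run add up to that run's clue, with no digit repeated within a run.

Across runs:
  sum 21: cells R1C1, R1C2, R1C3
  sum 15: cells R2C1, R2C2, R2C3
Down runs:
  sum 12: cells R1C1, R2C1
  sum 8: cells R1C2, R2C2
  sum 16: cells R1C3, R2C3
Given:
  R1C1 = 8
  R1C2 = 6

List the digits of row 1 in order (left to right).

16 in 2 cells must be {7,9}.
R1C3 = 21 − 14 = 7 completes the 21 across.
R2C1 = 12 − 8 = 4 completes the 12 down.
R2C2 = 8 − 6 = 2 completes the 8 down.
R2C3 = 15 − 6 = 9 completes the 15 across.

8 6 7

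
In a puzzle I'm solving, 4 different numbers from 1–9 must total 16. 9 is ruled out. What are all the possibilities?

4 distinct digits from 1–9 sum between 10 and 30.
Dropping sets that contain 9.

{1,2,5,8}; {1,2,6,7}; {1,3,4,8}; {1,3,5,7}; {1,4,5,6}; {2,3,4,7}; {2,3,5,6}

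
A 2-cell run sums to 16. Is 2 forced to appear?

No

The only way to make 16 from 2 distinct digits is {7,9}, which does not contain 2.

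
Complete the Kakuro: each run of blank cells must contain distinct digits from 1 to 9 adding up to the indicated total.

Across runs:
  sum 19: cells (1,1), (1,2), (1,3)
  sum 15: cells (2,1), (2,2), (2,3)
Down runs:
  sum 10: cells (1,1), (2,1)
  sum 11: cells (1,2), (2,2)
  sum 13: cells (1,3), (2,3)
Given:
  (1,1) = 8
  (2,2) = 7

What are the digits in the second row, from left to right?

(1,2) = 11 − 7 = 4 completes the 11 down.
(1,3) = 19 − 12 = 7 completes the 19 across.
(2,1) = 10 − 8 = 2 completes the 10 down.
(2,3) = 15 − 9 = 6 completes the 15 across.

2 7 6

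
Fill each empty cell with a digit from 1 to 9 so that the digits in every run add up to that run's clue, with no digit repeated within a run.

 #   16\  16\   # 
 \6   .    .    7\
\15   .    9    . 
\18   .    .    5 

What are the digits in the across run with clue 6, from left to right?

5, 1

R2C3 = 7 − 5 = 2 completes the 7 down.
R2C1 = 15 − 11 = 4 completes the 15 across.
R1C1 = 5: the only remaining digit allowed by both the 6 across and the 16 down.
R1C2 = 6 − 5 = 1 completes the 6 across.
R3C1 = 16 − 9 = 7 completes the 16 down.
R3C2 = 18 − 12 = 6 completes the 18 across.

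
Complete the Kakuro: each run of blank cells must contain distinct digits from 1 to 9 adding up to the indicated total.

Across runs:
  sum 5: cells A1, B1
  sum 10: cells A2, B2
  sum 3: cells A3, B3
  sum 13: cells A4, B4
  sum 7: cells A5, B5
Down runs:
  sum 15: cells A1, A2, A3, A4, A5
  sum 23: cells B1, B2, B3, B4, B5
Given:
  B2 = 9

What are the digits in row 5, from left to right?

4 3

3 in 2 cells must be {1,2}; 15 in 5 cells must be {1,2,3,4,5}.
A2 = 10 − 9 = 1 completes the 10 across.
Given what's placed, A3 must be 2 to fit the 3 across and 15 down.
B3 = 3 − 2 = 1 completes the 3 across.
No cell is forced outright now. A1 can only be 3 or 4 (the digits allowed by both its 5 across and its 15 down). If A1 = 4: then B1 would have to be in {1} for the 5 across but in {2,3,4,5,6,7,8} for the 23 down — contradiction. So A1 = 3.
B1 = 5 − 3 = 2 completes the 5 across.
Nothing is forced directly, so branch on A4, whose candidates are 4 or 5. If A4 = 4: then B4 would have to be in {9} for the 13 across but in {3,4,5,6,7,8} for the 23 down — contradiction. So A4 = 5.
B4 = 13 − 5 = 8 completes the 13 across.
A5 = 15 − 11 = 4 completes the 15 down.
B5 = 7 − 4 = 3 completes the 7 across.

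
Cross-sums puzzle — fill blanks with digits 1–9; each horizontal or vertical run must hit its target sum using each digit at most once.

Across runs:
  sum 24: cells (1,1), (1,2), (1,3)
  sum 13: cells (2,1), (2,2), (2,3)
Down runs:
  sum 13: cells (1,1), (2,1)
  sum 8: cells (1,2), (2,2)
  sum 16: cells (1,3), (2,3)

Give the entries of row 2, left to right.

24 in 3 cells must be {7,8,9}; 16 in 2 cells must be {7,9}.
The 24 across and the 8 down share only 7, so (1,2) = 7.
Given what's placed, (1,3) must be 9 to fit the 24 across and 16 down.
(2,2) = 8 − 7 = 1 completes the 8 down.
(2,3) = 16 − 9 = 7 completes the 16 down.
(1,1) = 24 − 16 = 8 completes the 24 across.
(2,1) = 13 − 8 = 5 completes the 13 across.

5 1 7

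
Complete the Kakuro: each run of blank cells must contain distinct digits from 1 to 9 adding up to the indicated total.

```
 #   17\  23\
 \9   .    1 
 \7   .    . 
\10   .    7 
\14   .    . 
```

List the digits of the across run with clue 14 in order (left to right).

R1C1 = 9 − 1 = 8 completes the 9 across.
R2C2 = 6: the only remaining digit allowed by both the 7 across and the 23 down.
R3C1 = 10 − 7 = 3 completes the 10 across.
Given what's placed, R4C1 must be 5 to fit the 14 across and 17 down.
R4C2 = 14 − 5 = 9 completes the 14 across.
R2C1 = 7 − 6 = 1 completes the 7 across.

5 9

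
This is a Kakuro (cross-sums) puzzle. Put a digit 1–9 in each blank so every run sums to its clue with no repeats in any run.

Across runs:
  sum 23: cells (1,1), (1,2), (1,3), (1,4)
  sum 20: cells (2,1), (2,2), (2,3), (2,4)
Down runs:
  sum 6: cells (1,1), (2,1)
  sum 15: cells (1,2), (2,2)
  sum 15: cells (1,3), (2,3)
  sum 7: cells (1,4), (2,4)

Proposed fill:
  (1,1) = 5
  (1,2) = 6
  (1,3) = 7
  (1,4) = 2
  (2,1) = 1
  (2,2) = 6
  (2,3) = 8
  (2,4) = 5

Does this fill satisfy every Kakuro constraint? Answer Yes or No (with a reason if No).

No — the down run (1,2)–(2,2) sums to 12, not 15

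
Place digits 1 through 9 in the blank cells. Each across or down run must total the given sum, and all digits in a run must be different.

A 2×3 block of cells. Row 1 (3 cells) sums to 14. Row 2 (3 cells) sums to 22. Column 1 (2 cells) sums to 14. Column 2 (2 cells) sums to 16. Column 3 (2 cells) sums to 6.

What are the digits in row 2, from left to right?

8 9 5

16 in 2 cells must be {7,9}.
The 22 across and the 6 down share only 5, so (2,3) = 5.
(1,3) = 6 − 5 = 1 completes the 6 down.
Given what's placed, (2,2) must be 9 to fit the 22 across and 16 down.
(1,2) = 16 − 9 = 7 completes the 16 down.
(2,1) = 22 − 14 = 8 completes the 22 across.
(1,1) = 14 − 8 = 6 completes the 14 across.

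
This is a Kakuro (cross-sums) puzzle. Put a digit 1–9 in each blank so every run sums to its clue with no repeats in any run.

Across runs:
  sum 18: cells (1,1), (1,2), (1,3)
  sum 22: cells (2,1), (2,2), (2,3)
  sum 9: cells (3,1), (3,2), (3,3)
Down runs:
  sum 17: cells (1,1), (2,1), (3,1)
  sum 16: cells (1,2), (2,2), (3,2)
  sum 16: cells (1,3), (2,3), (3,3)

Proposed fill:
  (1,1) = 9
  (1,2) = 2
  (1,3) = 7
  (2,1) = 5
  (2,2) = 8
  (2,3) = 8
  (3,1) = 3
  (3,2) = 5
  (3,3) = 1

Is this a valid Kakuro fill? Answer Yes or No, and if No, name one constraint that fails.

No — the across run (2,1)–(2,3) sums to 21, not 22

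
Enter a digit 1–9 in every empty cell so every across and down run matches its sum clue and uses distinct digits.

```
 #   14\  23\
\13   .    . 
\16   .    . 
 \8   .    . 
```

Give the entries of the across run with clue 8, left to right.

16 in 2 cells must be {7,9}; 23 in 3 cells must be {6,8,9}.
The 16 across and the 23 down share only 9, so R2C2 = 9.
Given what's placed, R3C2 must be 6 to fit the 8 across and 23 down.
R1C2 = 23 − 15 = 8 completes the 23 down.
R2C1 = 16 − 9 = 7 completes the 16 across.
R3C1 = 8 − 6 = 2 completes the 8 across.
R1C1 = 13 − 8 = 5 completes the 13 across.

2, 6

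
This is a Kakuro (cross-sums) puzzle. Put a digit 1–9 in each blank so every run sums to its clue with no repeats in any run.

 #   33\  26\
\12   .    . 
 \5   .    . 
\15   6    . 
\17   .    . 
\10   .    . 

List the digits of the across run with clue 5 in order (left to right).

3, 2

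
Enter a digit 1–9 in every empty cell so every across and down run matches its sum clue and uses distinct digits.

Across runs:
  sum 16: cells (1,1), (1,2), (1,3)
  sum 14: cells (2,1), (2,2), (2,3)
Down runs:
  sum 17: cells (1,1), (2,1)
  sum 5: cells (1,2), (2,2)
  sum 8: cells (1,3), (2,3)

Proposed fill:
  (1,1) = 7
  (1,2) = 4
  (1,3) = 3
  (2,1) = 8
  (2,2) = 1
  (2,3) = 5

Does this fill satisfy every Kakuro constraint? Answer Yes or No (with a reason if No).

No — the across run (1,1)–(1,3) sums to 14, not 16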